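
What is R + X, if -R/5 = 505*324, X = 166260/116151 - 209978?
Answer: -39804040506/38717 ≈ -1.0281e+6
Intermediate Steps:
X = -8129662806/38717 (X = 166260*(1/116151) - 209978 = 55420/38717 - 209978 = -8129662806/38717 ≈ -2.0998e+5)
R = -818100 (R = -2525*324 = -5*163620 = -818100)
R + X = -818100 - 8129662806/38717 = -39804040506/38717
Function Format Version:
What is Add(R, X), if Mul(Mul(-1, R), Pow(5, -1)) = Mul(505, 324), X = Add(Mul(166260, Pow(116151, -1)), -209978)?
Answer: Rational(-39804040506, 38717) ≈ -1.0281e+6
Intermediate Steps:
X = Rational(-8129662806, 38717) (X = Add(Mul(166260, Rational(1, 116151)), -209978) = Add(Rational(55420, 38717), -209978) = Rational(-8129662806, 38717) ≈ -2.0998e+5)
R = -818100 (R = Mul(-5, Mul(505, 324)) = Mul(-5, 163620) = -818100)
Add(R, X) = Add(-818100, Rational(-8129662806, 38717)) = Rational(-39804040506, 38717)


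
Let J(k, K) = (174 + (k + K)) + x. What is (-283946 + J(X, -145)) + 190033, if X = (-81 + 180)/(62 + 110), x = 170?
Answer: -16118709/172 ≈ -93713.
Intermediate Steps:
X = 99/172 ≈ 0.57558
J(k, K) = 344 + K + k (J(k, K) = (174 + (k + K)) + 170 = (174 + (K + k)) + 170 = (174 + K + k) + 170 = 344 + K + k)
(-283946 + J(X, -145)) + 190033 = (-283946 + (344 - 145 + 99/172)) + 190033 = (-283946 + 34327/172) + 190033 = -48804385/172 + 190033 = -16118709/172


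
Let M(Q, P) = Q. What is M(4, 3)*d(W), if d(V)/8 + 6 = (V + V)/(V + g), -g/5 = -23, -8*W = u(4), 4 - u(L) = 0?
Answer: -44032/229 ≈ -192.28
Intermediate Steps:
u(L) = 4 (u(L) = 4 - 1*0 = 4 + 0 = 4)
W = -½ (W = -⅛*4 = -½ ≈ -0.50000)
g = 115 (g = -5*(-23) = 115)
d(V) = -48 + 16*V/(115 + V) (d(V) = -48 + 8*((V + V)/(V + 115)) = -48 + 8*((2*V)/(115 + V)) = -48 + 8*(2*V/(115 + V)) = -48 + 16*V/(115 + V))
M(4, 3)*d(W) = 4*(16*(-345 - 2*(-½))/(115 - ½)) = 4*(16*(-345 + 1)/(229/2)) = 4*(16*(2/229)*(-344)) = 4*(-11008/229) = -44032/229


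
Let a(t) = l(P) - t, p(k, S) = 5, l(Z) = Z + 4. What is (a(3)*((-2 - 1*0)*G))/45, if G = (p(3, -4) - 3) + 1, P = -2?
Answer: 2/15 ≈ 0.13333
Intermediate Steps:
l(Z) = 4 + Z
G = 3 (G = (5 - 3) + 1 = 2 + 1 = 3)
a(t) = 2 - t (a(t) = (4 - 2) - t = 2 - t)
(a(3)*((-2 - 1*0)*G))/45 = ((2 - 1*3)*((-2 - 1*0)*3))/45 = ((2 - 3)*((-2 + 0)*3))*(1/45) = -(-2)*3*(1/45) = -1*(-6)*(1/45) = 6*(1/45) = 2/15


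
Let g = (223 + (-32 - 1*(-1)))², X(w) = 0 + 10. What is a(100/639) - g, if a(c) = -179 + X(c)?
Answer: -37033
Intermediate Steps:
X(w) = 10
a(c) = -169 (a(c) = -179 + 10 = -169)
g = 36864 (g = (223 + (-32 + 1))² = (223 - 31)² = 192² = 36864)
a(100/639) - g = -169 - 1*36864 = -169 - 36864 = -37033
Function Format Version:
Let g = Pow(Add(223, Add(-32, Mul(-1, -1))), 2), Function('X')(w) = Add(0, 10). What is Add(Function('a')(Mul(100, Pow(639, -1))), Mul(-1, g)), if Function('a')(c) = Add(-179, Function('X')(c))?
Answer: -37033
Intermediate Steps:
Function('X')(w) = 10
Function('a')(c) = -169 (Function('a')(c) = Add(-179, 10) = -169)
g = 36864 (g = Pow(Add(223, Add(-32, 1)), 2) = Pow(Add(223, -31), 2) = Pow(192, 2) = 36864)
Add(Function('a')(Mul(100, Pow(639, -1))), Mul(-1, g)) = Add(-169, Mul(-1, 36864)) = Add(-169, -36864) = -37033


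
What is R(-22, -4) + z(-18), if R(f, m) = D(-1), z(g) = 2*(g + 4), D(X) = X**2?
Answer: -27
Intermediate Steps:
z(g) = 8 + 2*g (z(g) = 2*(4 + g) = 8 + 2*g)
R(f, m) = 1 (R(f, m) = (-1)**2 = 1)
R(-22, -4) + z(-18) = 1 + (8 + 2*(-18)) = 1 + (8 - 36) = 1 - 28 = -27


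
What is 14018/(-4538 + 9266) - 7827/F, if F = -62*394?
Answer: 60190/18321 ≈ 3.2853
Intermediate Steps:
F = -24428
14018/(-4538 + 9266) - 7827/F = 14018/(-4538 + 9266) - 7827/(-24428) = 14018/4728 - 7827*(-1/24428) = 14018*(1/4728) + 7827/24428 = 7009/2364 + 7827/24428 = 60190/18321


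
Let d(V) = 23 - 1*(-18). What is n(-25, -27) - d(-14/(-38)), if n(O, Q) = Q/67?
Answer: -2774/67 ≈ -41.403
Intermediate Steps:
d(V) = 41 (d(V) = 23 + 18 = 41)
n(O, Q) = Q/67 (n(O, Q) = Q*(1/67) = Q/67)
n(-25, -27) - d(-14/(-38)) = (1/67)*(-27) - 1*41 = -27/67 - 41 = -2774/67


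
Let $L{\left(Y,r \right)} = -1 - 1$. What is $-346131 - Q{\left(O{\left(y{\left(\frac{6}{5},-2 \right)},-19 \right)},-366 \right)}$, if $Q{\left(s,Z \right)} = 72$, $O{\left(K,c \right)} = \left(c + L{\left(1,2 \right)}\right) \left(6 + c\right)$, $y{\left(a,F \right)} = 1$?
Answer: $-346203$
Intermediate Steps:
$L{\left(Y,r \right)} = -2$ ($L{\left(Y,r \right)} = -1 - 1 = -2$)
$O{\left(K,c \right)} = \left(-2 + c\right) \left(6 + c\right)$ ($O{\left(K,c \right)} = \left(c - 2\right) \left(6 + c\right) = \left(-2 + c\right) \left(6 + c\right)$)
$-346131 - Q{\left(O{\left(y{\left(\frac{6}{5},-2 \right)},-19 \right)},-366 \right)} = -346131 - 72 = -346203$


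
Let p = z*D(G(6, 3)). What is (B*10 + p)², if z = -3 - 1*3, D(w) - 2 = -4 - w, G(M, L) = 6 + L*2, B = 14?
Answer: 50176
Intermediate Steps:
G(M, L) = 6 + 2*L
D(w) = -2 - w (D(w) = 2 + (-4 - w) = -2 - w)
z = -6 (z = -3 - 3 = -6)
p = 84 (p = -6*(-2 - (6 + 2*3)) = -6*(-2 - (6 + 6)) = -6*(-2 - 1*12) = -6*(-2 - 12) = -6*(-14) = 84)
(B*10 + p)² = (14*10 + 84)² = (140 + 84)² = 224² = 50176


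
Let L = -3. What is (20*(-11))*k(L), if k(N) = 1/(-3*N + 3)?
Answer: -55/3 ≈ -18.333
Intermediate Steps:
k(N) = 1/(3 - 3*N)
(20*(-11))*k(L) = (20*(-11))*(-1/(-3 + 3*(-3))) = -(-220)/(-3 - 9) = -(-220)/(-12) = -(-220)*(-1)/12 = -220*1/12 = -55/3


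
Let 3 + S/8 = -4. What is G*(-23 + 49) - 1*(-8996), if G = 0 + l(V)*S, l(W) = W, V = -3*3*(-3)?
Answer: -30316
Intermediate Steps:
S = -56 (S = -24 + 8*(-4) = -24 - 32 = -56)
V = 27 (V = -9*(-3) = 27)
G = -1512 (G = 0 + 27*(-56) = 0 - 1512 = -1512)
G*(-23 + 49) - 1*(-8996) = -1512*(-23 + 49) - 1*(-8996) = -1512*26 + 8996 = -39312 + 8996 = -30316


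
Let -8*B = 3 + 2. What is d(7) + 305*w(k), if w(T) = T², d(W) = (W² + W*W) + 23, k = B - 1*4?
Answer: 425289/64 ≈ 6645.1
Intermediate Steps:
B = -5/8 (B = -(3 + 2)/8 = -⅛*5 = -5/8 ≈ -0.62500)
k = -37/8 (k = -5/8 - 1*4 = -5/8 - 4 = -37/8 ≈ -4.6250)
d(W) = 23 + 2*W² (d(W) = (W² + W²) + 23 = 2*W² + 23 = 23 + 2*W²)
d(7) + 305*w(k) = (23 + 2*7²) + 305*(-37/8)² = (23 + 2*49) + 305*(1369/64) = (23 + 98) + 417545/64 = 121 + 417545/64 = 425289/64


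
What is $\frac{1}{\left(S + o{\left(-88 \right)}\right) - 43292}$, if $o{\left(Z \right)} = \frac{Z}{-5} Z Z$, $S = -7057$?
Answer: $\frac{5}{429727} \approx 1.1635 \cdot 10^{-5}$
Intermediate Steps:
$o{\left(Z \right)} = - \frac{Z^{3}}{5}$ ($o{\left(Z \right)} = Z \left(- \frac{1}{5}\right) Z Z = - \frac{Z}{5} Z Z = - \frac{Z^{2}}{5} Z = - \frac{Z^{3}}{5}$)
$\frac{1}{\left(S + o{\left(-88 \right)}\right) - 43292} = \frac{1}{\left(-7057 - \frac{\left(-88\right)^{3}}{5}\right) - 43292} = \frac{1}{\left(-7057 - - \frac{681472}{5}\right) - 43292} = \frac{1}{\left(-7057 + \frac{681472}{5}\right) - 43292} = \frac{1}{\frac{646187}{5} - 43292} = \frac{1}{\frac{429727}{5}} = \frac{5}{429727}$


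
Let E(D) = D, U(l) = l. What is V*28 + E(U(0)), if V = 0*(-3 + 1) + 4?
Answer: 112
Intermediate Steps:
V = 4 (V = 0*(-2) + 4 = 0 + 4 = 4)
V*28 + E(U(0)) = 4*28 + 0 = 112 + 0 = 112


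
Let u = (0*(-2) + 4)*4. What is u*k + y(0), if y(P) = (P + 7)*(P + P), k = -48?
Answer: -768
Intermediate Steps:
y(P) = 2*P*(7 + P) (y(P) = (7 + P)*(2*P) = 2*P*(7 + P))
u = 16 (u = (0 + 4)*4 = 4*4 = 16)
u*k + y(0) = 16*(-48) + 2*0*(7 + 0) = -768 + 2*0*7 = -768 + 0 = -768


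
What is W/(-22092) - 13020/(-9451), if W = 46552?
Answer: -38081278/52197873 ≈ -0.72956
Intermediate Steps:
W/(-22092) - 13020/(-9451) = 46552/(-22092) - 13020/(-9451) = 46552*(-1/22092) - 13020*(-1/9451) = -11638/5523 + 13020/9451 = -38081278/52197873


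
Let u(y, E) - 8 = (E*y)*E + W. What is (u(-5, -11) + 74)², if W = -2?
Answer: 275625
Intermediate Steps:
u(y, E) = 6 + y*E² (u(y, E) = 8 + ((E*y)*E - 2) = 8 + (y*E² - 2) = 8 + (-2 + y*E²) = 6 + y*E²)
(u(-5, -11) + 74)² = ((6 - 5*(-11)²) + 74)² = ((6 - 5*121) + 74)² = ((6 - 605) + 74)² = (-599 + 74)² = (-525)² = 275625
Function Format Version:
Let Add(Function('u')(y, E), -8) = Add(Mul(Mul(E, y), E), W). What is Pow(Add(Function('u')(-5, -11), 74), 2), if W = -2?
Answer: 275625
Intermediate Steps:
Function('u')(y, E) = Add(6, Mul(y, Pow(E, 2))) (Function('u')(y, E) = Add(8, Add(Mul(Mul(E, y), E), -2)) = Add(8, Add(Mul(y, Pow(E, 2)), -2)) = Add(8, Add(-2, Mul(y, Pow(E, 2)))) = Add(6, Mul(y, Pow(E, 2))))
Pow(Add(Function('u')(-5, -11), 74), 2) = Pow(Add(Add(6, Mul(-5, Pow(-11, 2))), 74), 2) = Pow(Add(Add(6, Mul(-5, 121)), 74), 2) = Pow(Add(Add(6, -605), 74), 2) = Pow(Add(-599, 74), 2) = Pow(-525, 2) = 275625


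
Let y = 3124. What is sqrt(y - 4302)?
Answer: I*sqrt(1178) ≈ 34.322*I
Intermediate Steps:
sqrt(y - 4302) = sqrt(3124 - 4302) = sqrt(-1178) = I*sqrt(1178)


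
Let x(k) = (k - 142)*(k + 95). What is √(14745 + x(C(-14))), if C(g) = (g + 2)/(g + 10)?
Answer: √1123 ≈ 33.511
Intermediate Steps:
C(g) = (2 + g)/(10 + g)
x(k) = (-142 + k)*(95 + k)
√(14745 + x(C(-14))) = √(14745 + (-13490 + ((2 - 14)/(10 - 14))² - 47*(2 - 14)/(10 - 14))) = √(14745 + (-13490 + (-12/(-4))² - 47*(-12)/(-4))) = √(14745 + (-13490 + (-¼*(-12))² - (-47)*(-12)/4)) = √(14745 + (-13490 + 3² - 47*3)) = √(14745 + (-13490 + 9 - 141)) = √(14745 - 13622) = √1123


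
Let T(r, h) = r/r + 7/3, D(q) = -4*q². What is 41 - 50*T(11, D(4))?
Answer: -377/3 ≈ -125.67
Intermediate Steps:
T(r, h) = 10/3 (T(r, h) = 1 + 7*(⅓) = 1 + 7/3 = 10/3)
41 - 50*T(11, D(4)) = 41 - 50*10/3 = 41 - 500/3 = -377/3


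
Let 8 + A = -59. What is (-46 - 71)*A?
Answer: 7839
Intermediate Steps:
A = -67 (A = -8 - 59 = -67)
(-46 - 71)*A = (-46 - 71)*(-67) = -117*(-67) = 7839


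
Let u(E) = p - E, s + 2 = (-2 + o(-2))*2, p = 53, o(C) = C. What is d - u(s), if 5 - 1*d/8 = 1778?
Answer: -14247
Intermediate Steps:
d = -14184 (d = 40 - 8*1778 = 40 - 14224 = -14184)
s = -10 (s = -2 + (-2 - 2)*2 = -2 - 4*2 = -2 - 8 = -10)
u(E) = 53 - E
d - u(s) = -14184 - (53 - 1*(-10)) = -14184 - (53 + 10) = -14184 - 1*63 = -14184 - 63 = -14247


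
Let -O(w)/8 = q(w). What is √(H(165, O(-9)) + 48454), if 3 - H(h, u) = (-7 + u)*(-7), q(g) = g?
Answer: 4*√3057 ≈ 221.16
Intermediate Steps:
O(w) = -8*w
H(h, u) = -46 + 7*u (H(h, u) = 3 - (-7 + u)*(-7) = 3 - (49 - 7*u) = 3 + (-49 + 7*u) = -46 + 7*u)
√(H(165, O(-9)) + 48454) = √((-46 + 7*(-8*(-9))) + 48454) = √((-46 + 7*72) + 48454) = √((-46 + 504) + 48454) = √(458 + 48454) = √48912 = 4*√3057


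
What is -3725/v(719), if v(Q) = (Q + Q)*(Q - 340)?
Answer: -3725/545002 ≈ -0.0068348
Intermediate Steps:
v(Q) = 2*Q*(-340 + Q) (v(Q) = (2*Q)*(-340 + Q) = 2*Q*(-340 + Q))
-3725/v(719) = -3725*1/(1438*(-340 + 719)) = -3725/(2*719*379) = -3725/545002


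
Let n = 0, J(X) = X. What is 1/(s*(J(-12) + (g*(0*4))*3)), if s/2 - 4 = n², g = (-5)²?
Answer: -1/96 ≈ -0.010417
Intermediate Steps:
g = 25
s = 8 (s = 8 + 2*0² = 8 + 2*0 = 8 + 0 = 8)
1/(s*(J(-12) + (g*(0*4))*3)) = 1/(8*(-12 + (25*(0*4))*3)) = 1/(8*(-12 + (25*0)*3)) = 1/(8*(-12 + 0*3)) = 1/(8*(-12 + 0)) = 1/(8*(-12)) = 1/(-96) = -1/96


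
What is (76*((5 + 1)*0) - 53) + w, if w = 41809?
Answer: 41756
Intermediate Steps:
(76*((5 + 1)*0) - 53) + w = (76*((5 + 1)*0) - 53) + 41809 = (76*(6*0) - 53) + 41809 = (76*0 - 53) + 41809 = (0 - 53) + 41809 = -53 + 41809 = 41756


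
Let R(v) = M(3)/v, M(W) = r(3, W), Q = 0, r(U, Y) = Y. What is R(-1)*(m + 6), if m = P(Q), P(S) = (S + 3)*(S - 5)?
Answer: 27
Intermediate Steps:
P(S) = (-5 + S)*(3 + S) (P(S) = (3 + S)*(-5 + S) = (-5 + S)*(3 + S))
M(W) = W
m = -15 (m = -15 + 0² - 2*0 = -15 + 0 + 0 = -15)
R(v) = 3/v
R(-1)*(m + 6) = (3/(-1))*(-15 + 6) = (3*(-1))*(-9) = -3*(-9) = 27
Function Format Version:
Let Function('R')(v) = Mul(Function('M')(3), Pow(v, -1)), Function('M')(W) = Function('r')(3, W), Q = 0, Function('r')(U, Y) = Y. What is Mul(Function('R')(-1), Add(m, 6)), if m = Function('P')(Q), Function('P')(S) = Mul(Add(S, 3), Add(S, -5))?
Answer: 27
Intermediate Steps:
Function('P')(S) = Mul(Add(-5, S), Add(3, S)) (Function('P')(S) = Mul(Add(3, S), Add(-5, S)) = Mul(Add(-5, S), Add(3, S)))
Function('M')(W) = W
m = -15 (m = Add(-15, Pow(0, 2), Mul(-2, 0)) = Add(-15, 0, 0) = -15)
Function('R')(v) = Mul(3, Pow(v, -1))
Mul(Function('R')(-1), Add(m, 6)) = Mul(Mul(3, Pow(-1, -1)), Add(-15, 6)) = Mul(Mul(3, -1), -9) = Mul(-3, -9) = 27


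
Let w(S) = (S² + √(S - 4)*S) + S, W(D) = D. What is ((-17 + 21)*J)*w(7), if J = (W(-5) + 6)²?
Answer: 224 + 28*√3 ≈ 272.50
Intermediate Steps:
w(S) = S + S² + S*√(-4 + S) (w(S) = (S² + √(-4 + S)*S) + S = (S² + S*√(-4 + S)) + S = S + S² + S*√(-4 + S))
J = 1 (J = (-5 + 6)² = 1² = 1)
((-17 + 21)*J)*w(7) = ((-17 + 21)*1)*(7*(1 + 7 + √(-4 + 7))) = (4*1)*(7*(1 + 7 + √3)) = 4*(7*(8 + √3)) = 4*(56 + 7*√3) = 224 + 28*√3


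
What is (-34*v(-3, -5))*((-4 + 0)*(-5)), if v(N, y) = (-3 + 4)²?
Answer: -680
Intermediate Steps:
v(N, y) = 1 (v(N, y) = 1² = 1)
(-34*v(-3, -5))*((-4 + 0)*(-5)) = (-34*1)*((-4 + 0)*(-5)) = -(-136)*(-5) = -34*20 = -680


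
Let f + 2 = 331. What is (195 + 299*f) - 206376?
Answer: -107810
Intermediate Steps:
f = 329 (f = -2 + 331 = 329)
(195 + 299*f) - 206376 = (195 + 299*329) - 206376 = (195 + 98371) - 206376 = 98566 - 206376 = -107810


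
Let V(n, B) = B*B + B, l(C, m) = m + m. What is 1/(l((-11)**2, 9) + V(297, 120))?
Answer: 1/14538 ≈ 6.8785e-5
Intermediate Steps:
l(C, m) = 2*m
V(n, B) = B + B**2 (V(n, B) = B**2 + B = B + B**2)
1/(l((-11)**2, 9) + V(297, 120)) = 1/(2*9 + 120*(1 + 120)) = 1/(18 + 120*121) = 1/(18 + 14520) = 1/14538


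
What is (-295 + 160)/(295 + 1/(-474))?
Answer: -63990/139829 ≈ -0.45763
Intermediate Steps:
(-295 + 160)/(295 + 1/(-474)) = -135/(295 - 1/474) = -135/139829/474 = -135*474/139829 = -63990/139829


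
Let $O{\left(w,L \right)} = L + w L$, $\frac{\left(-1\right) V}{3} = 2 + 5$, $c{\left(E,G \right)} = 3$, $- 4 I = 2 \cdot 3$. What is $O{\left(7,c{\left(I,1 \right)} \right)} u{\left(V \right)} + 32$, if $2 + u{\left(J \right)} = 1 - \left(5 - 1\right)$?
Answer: $-88$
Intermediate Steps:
$I = - \frac{3}{2}$ ($I = - \frac{2 \cdot 3}{4} = \left(- \frac{1}{4}\right) 6 = - \frac{3}{2} \approx -1.5$)
$V = -21$ ($V = - 3 \left(2 + 5\right) = \left(-3\right) 7 = -21$)
$u{\left(J \right)} = -5$ ($u{\left(J \right)} = -2 + \left(1 - \left(5 - 1\right)\right) = -2 + \left(1 - 4\right) = -2 - 3 = -5$)
$O{\left(w,L \right)} = L + L w$
$O{\left(7,c{\left(I,1 \right)} \right)} u{\left(V \right)} + 32 = 3 \left(1 + 7\right) \left(-5\right) + 32 = 3 \cdot 8 \left(-5\right) + 32 = 24 \left(-5\right) + 32 = -120 + 32 = -88$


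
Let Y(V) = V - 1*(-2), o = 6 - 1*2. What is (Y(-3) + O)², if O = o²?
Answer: 225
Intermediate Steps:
o = 4 (o = 6 - 2 = 4)
Y(V) = 2 + V (Y(V) = V + 2 = 2 + V)
O = 16 (O = 4² = 16)
(Y(-3) + O)² = ((2 - 3) + 16)² = (-1 + 16)² = 15² = 225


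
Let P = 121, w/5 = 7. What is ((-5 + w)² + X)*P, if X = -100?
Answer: 96800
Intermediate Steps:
w = 35 (w = 5*7 = 35)
((-5 + w)² + X)*P = ((-5 + 35)² - 100)*121 = (30² - 100)*121 = (900 - 100)*121 = 800*121 = 96800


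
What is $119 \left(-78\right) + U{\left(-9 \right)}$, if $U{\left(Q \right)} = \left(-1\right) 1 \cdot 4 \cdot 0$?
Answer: $-9282$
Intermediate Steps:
$U{\left(Q \right)} = 0$ ($U{\left(Q \right)} = \left(-1\right) 4 \cdot 0 = \left(-4\right) 0 = 0$)
$119 \left(-78\right) + U{\left(-9 \right)} = 119 \left(-78\right) + 0 = -9282 + 0 = -9282$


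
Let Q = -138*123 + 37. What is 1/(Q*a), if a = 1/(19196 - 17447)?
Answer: -1749/16937 ≈ -0.10327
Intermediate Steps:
Q = -16937 (Q = -16974 + 37 = -16937)
a = 1/1749 ≈ 0.00057176
1/(Q*a) = 1/((-16937)*(1/1749)) = -1/16937*1749 = -1749/16937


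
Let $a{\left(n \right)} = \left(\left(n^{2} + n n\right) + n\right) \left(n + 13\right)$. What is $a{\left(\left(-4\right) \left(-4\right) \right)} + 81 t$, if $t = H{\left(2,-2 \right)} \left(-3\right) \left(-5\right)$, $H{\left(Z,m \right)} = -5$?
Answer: $9237$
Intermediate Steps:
$a{\left(n \right)} = \left(13 + n\right) \left(n + 2 n^{2}\right)$ ($a{\left(n \right)} = \left(\left(n^{2} + n^{2}\right) + n\right) \left(13 + n\right) = \left(2 n^{2} + n\right) \left(13 + n\right) = \left(n + 2 n^{2}\right) \left(13 + n\right) = \left(13 + n\right) \left(n + 2 n^{2}\right)$)
$t = -75$ ($t = \left(-5\right) \left(-3\right) \left(-5\right) = 15 \left(-5\right) = -75$)
$a{\left(\left(-4\right) \left(-4\right) \right)} + 81 t = \left(-4\right) \left(-4\right) \left(13 + 2 \left(\left(-4\right) \left(-4\right)\right)^{2} + 27 \left(\left(-4\right) \left(-4\right)\right)\right) + 81 \left(-75\right) = 16 \left(13 + 2 \cdot 16^{2} + 27 \cdot 16\right) - 6075 = 16 \left(13 + 2 \cdot 256 + 432\right) - 6075 = 16 \left(13 + 512 + 432\right) - 6075 = 16 \cdot 957 - 6075 = 15312 - 6075 = 9237$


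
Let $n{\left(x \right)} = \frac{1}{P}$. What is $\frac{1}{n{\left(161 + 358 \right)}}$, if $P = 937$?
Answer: $937$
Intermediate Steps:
$n{\left(x \right)} = \frac{1}{937}$
$\frac{1}{n{\left(161 + 358 \right)}} = \frac{1}{\frac{1}{937}} = 937$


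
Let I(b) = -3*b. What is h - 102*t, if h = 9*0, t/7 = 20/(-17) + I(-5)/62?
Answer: 20685/31 ≈ 667.26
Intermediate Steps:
t = -6895/1054 (t = 7*(20/(-17) - 3*(-5)/62) = 7*(20*(-1/17) + 15*(1/62)) = 7*(-20/17 + 15/62) = 7*(-985/1054) = -6895/1054 ≈ -6.5417)
h = 0
h - 102*t = 0 - 102*(-6895/1054) = 0 + 20685/31 = 20685/31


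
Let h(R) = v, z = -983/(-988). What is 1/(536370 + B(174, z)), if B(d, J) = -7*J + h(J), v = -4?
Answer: 988/529922727 ≈ 1.8644e-6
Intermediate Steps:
z = 983/988 (z = -983*(-1/988) = 983/988 ≈ 0.99494)
h(R) = -4
B(d, J) = -4 - 7*J (B(d, J) = -7*J - 4 = -4 - 7*J)
1/(536370 + B(174, z)) = 1/(536370 + (-4 - 7*983/988)) = 1/(536370 + (-4 - 6881/988)) = 1/(536370 - 10833/988) = 1/(529922727/988) = 988/529922727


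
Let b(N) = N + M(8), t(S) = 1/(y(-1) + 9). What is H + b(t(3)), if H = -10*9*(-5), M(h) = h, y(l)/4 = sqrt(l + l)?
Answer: 51763/113 - 4*I*sqrt(2)/113 ≈ 458.08 - 0.050061*I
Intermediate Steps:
y(l) = 4*sqrt(2)*sqrt(l) (y(l) = 4*sqrt(l + l) = 4*sqrt(2*l) = 4*(sqrt(2)*sqrt(l)) = 4*sqrt(2)*sqrt(l))
t(S) = 1/(9 + 4*I*sqrt(2)) (t(S) = 1/(4*sqrt(2)*sqrt(-1) + 9) = 1/(4*sqrt(2)*I + 9) = 1/(4*I*sqrt(2) + 9) = 1/(9 + 4*I*sqrt(2)))
b(N) = 8 + N (b(N) = N + 8 = 8 + N)
H = 450 (H = -90*(-5) = 450)
H + b(t(3)) = 450 + (8 + (9/113 - 4*I*sqrt(2)/113)) = 450 + (913/113 - 4*I*sqrt(2)/113) = 51763/113 - 4*I*sqrt(2)/113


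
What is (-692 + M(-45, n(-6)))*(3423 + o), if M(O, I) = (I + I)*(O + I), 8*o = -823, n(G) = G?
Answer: -265610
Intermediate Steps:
o = -823/8 (o = (1/8)*(-823) = -823/8 ≈ -102.88)
M(O, I) = 2*I*(I + O) (M(O, I) = (2*I)*(I + O) = 2*I*(I + O))
(-692 + M(-45, n(-6)))*(3423 + o) = (-692 + 2*(-6)*(-6 - 45))*(3423 - 823/8) = (-692 + 2*(-6)*(-51))*(26561/8) = (-692 + 612)*(26561/8) = -80*26561/8 = -265610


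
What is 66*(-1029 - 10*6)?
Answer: -71874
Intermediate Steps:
66*(-1029 - 10*6) = 66*(-1029 - 60) = 66*(-1089) = -71874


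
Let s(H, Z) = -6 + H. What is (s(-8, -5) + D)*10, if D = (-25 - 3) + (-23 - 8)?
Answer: -730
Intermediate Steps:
D = -59 (D = -28 - 31 = -59)
(s(-8, -5) + D)*10 = ((-6 - 8) - 59)*10 = (-14 - 59)*10 = -73*10 = -730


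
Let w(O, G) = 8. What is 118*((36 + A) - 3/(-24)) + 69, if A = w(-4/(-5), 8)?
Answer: 21103/4 ≈ 5275.8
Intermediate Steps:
A = 8
118*((36 + A) - 3/(-24)) + 69 = 118*((36 + 8) - 3/(-24)) + 69 = 118*(44 - 3*(-1/24)) + 69 = 118*(44 + ⅛) + 69 = 118*(353/8) + 69 = 20827/4 + 69 = 21103/4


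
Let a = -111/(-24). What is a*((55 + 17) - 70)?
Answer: 37/4 ≈ 9.2500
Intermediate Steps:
a = 37/8 (a = -111*(-1/24) = 37/8 ≈ 4.6250)
a*((55 + 17) - 70) = 37*((55 + 17) - 70)/8 = 37*(72 - 70)/8 = (37/8)*2 = 37/4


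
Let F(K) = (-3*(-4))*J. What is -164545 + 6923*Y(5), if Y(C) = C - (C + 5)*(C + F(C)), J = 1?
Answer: -1306840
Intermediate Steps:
F(K) = 12 (F(K) = -3*(-4)*1 = 12*1 = 12)
Y(C) = C - (5 + C)*(12 + C) (Y(C) = C - (C + 5)*(C + 12) = C - (5 + C)*(12 + C))
-164545 + 6923*Y(5) = -164545 + 6923*(-60 - 1*5**2 - 16*5) = -164545 + 6923*(-60 - 1*25 - 80) = -164545 + 6923*(-60 - 25 - 80) = -164545 + 6923*(-165) = -164545 - 1142295 = -1306840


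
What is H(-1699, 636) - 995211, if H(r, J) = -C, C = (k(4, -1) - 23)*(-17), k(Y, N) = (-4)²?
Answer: -995330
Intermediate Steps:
k(Y, N) = 16
C = 119 (C = (16 - 23)*(-17) = -7*(-17) = 119)
H(r, J) = -119 (H(r, J) = -1*119 = -119)
H(-1699, 636) - 995211 = -119 - 995211 = -995330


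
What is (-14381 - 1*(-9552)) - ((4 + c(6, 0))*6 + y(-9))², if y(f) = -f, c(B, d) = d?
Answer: -5918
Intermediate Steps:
(-14381 - 1*(-9552)) - ((4 + c(6, 0))*6 + y(-9))² = (-14381 - 1*(-9552)) - ((4 + 0)*6 - 1*(-9))² = (-14381 + 9552) - (4*6 + 9)² = -4829 - (24 + 9)² = -4829 - 1*33² = -4829 - 1*1089 = -4829 - 1089 = -5918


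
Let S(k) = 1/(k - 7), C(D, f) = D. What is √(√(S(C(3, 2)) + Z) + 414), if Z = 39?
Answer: √(1656 + 2*√155)/2 ≈ 20.499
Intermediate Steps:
S(k) = 1/(-7 + k)
√(√(S(C(3, 2)) + Z) + 414) = √(√(1/(-7 + 3) + 39) + 414) = √(√(1/(-4) + 39) + 414) = √(√(-¼ + 39) + 414) = √(√(155/4) + 414) = √(√155/2 + 414) = √(414 + √155/2)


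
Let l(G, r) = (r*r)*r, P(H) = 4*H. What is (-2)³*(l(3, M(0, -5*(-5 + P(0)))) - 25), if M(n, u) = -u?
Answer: 125200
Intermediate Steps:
l(G, r) = r³ (l(G, r) = r²*r = r³)
(-2)³*(l(3, M(0, -5*(-5 + P(0)))) - 25) = (-2)³*((-(-5)*(-5 + 4*0))³ - 25) = -8*((-(-5)*(-5 + 0))³ - 25) = -8*((-(-5)*(-5))³ - 25) = -8*((-1*25)³ - 25) = -8*((-25)³ - 25) = -8*(-15625 - 25) = -8*(-15650) = 125200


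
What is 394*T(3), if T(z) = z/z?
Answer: 394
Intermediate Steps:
T(z) = 1
394*T(3) = 394*1 = 394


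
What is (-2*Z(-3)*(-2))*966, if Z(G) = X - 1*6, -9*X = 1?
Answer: -70840/3 ≈ -23613.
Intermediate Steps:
X = -⅑ (X = -⅑*1 = -⅑ ≈ -0.11111)
Z(G) = -55/9 (Z(G) = -⅑ - 1*6 = -⅑ - 6 = -55/9)
(-2*Z(-3)*(-2))*966 = (-2*(-55/9)*(-2))*966 = ((110/9)*(-2))*966 = -220/9*966 = -70840/3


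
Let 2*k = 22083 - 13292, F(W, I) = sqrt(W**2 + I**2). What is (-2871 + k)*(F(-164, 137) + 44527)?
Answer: 135762823/2 + 3049*sqrt(45665)/2 ≈ 6.8207e+7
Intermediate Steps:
F(W, I) = sqrt(I**2 + W**2)
k = 8791/2 (k = (22083 - 13292)/2 = (1/2)*8791 = 8791/2 ≈ 4395.5)
(-2871 + k)*(F(-164, 137) + 44527) = (-2871 + 8791/2)*(sqrt(137**2 + (-164)**2) + 44527) = 3049*(sqrt(18769 + 26896) + 44527)/2 = 3049*(sqrt(45665) + 44527)/2 = 3049*(44527 + sqrt(45665))/2 = 135762823/2 + 3049*sqrt(45665)/2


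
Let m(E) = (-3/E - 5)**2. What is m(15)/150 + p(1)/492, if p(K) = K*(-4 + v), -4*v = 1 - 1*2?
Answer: 212353/1230000 ≈ 0.17264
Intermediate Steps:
v = 1/4 (v = -(1 - 1*2)/4 = -(1 - 2)/4 = -1/4*(-1) = 1/4 ≈ 0.25000)
m(E) = (-5 - 3/E)**2
p(K) = -15*K/4 (p(K) = K*(-4 + 1/4) = K*(-15/4) = -15*K/4)
m(15)/150 + p(1)/492 = ((3 + 5*15)**2/15**2)/150 - 15/4*1/492 = ((3 + 75)**2/225)*(1/150) - 15/4*1/492 = ((1/225)*78**2)*(1/150) - 5/656 = ((1/225)*6084)*(1/150) - 5/656 = (676/25)*(1/150) - 5/656 = 338/1875 - 5/656 = 212353/1230000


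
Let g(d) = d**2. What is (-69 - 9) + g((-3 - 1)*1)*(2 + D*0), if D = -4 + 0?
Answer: -46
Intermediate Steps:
D = -4
(-69 - 9) + g((-3 - 1)*1)*(2 + D*0) = (-69 - 9) + ((-3 - 1)*1)**2*(2 - 4*0) = -78 + (-4*1)**2*(2 + 0) = -78 + (-4)**2*2 = -78 + 16*2 = -78 + 32 = -46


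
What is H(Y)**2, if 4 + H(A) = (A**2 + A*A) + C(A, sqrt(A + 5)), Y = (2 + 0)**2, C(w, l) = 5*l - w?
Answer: 1521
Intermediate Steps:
C(w, l) = -w + 5*l
Y = 4 (Y = 2**2 = 4)
H(A) = -4 - A + 2*A**2 + 5*sqrt(5 + A) (H(A) = -4 + ((A**2 + A*A) + (-A + 5*sqrt(A + 5))) = -4 + ((A**2 + A**2) + (-A + 5*sqrt(5 + A))) = -4 + (2*A**2 + (-A + 5*sqrt(5 + A))) = -4 + (-A + 2*A**2 + 5*sqrt(5 + A)) = -4 - A + 2*A**2 + 5*sqrt(5 + A))
H(Y)**2 = (-4 - 1*4 + 2*4**2 + 5*sqrt(5 + 4))**2 = (-4 - 4 + 2*16 + 5*sqrt(9))**2 = (-4 - 4 + 32 + 5*3)**2 = (-4 - 4 + 32 + 15)**2 = 39**2 = 1521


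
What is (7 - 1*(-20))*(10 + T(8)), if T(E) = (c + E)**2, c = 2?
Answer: 2970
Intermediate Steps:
T(E) = (2 + E)**2
(7 - 1*(-20))*(10 + T(8)) = (7 - 1*(-20))*(10 + (2 + 8)**2) = (7 + 20)*(10 + 10**2) = 27*(10 + 100) = 27*110 = 2970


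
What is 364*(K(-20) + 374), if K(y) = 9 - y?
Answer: 146692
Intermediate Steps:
364*(K(-20) + 374) = 364*((9 - 1*(-20)) + 374) = 364*((9 + 20) + 374) = 364*(29 + 374) = 364*403 = 146692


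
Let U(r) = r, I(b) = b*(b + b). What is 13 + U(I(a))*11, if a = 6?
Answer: 805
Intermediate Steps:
I(b) = 2*b**2 (I(b) = b*(2*b) = 2*b**2)
13 + U(I(a))*11 = 13 + (2*6**2)*11 = 13 + (2*36)*11 = 13 + 72*11 = 13 + 792 = 805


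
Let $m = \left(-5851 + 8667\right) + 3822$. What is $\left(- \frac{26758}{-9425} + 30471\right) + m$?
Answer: $\frac{349779083}{9425} \approx 37112.0$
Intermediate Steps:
$m = 6638$ ($m = 2816 + 3822 = 6638$)
$\left(- \frac{26758}{-9425} + 30471\right) + m = \left(- \frac{26758}{-9425} + 30471\right) + 6638 = \left(\left(-26758\right) \left(- \frac{1}{9425}\right) + 30471\right) + 6638 = \left(\frac{26758}{9425} + 30471\right) + 6638 = \frac{287215933}{9425} + 6638 = \frac{349779083}{9425}$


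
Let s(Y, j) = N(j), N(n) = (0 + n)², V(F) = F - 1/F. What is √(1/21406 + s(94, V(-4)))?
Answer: √25774782649/42812 ≈ 3.7500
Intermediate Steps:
N(n) = n²
s(Y, j) = j²
√(1/21406 + s(94, V(-4))) = √(1/21406 + (-4 - 1/(-4))²) = √(1/21406 + (-4 - 1*(-¼))²) = √(1/21406 + (-4 + ¼)²) = √(1/21406 + (-15/4)²) = √(1/21406 + 225/16) = √(2408183/171248) = √25774782649/42812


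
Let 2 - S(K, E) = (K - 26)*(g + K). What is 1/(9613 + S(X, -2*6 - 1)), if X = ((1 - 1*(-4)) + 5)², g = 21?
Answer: 1/661 ≈ 0.0015129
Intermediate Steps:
X = 100 (X = ((1 + 4) + 5)² = (5 + 5)² = 10² = 100)
S(K, E) = 2 - (-26 + K)*(21 + K) (S(K, E) = 2 - (K - 26)*(21 + K) = 2 - (-26 + K)*(21 + K))
1/(9613 + S(X, -2*6 - 1)) = 1/(9613 + (548 - 1*100² + 5*100)) = 1/(9613 + (548 - 1*10000 + 500)) = 1/(9613 + (548 - 10000 + 500)) = 1/(9613 - 8952) = 1/661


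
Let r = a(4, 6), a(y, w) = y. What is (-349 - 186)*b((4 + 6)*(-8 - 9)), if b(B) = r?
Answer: -2140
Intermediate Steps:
r = 4
b(B) = 4
(-349 - 186)*b((4 + 6)*(-8 - 9)) = (-349 - 186)*4 = -535*4 = -2140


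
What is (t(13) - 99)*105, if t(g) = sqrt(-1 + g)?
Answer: -10395 + 210*sqrt(3) ≈ -10031.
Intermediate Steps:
(t(13) - 99)*105 = (sqrt(-1 + 13) - 99)*105 = (sqrt(12) - 99)*105 = (2*sqrt(3) - 99)*105 = (-99 + 2*sqrt(3))*105 = -10395 + 210*sqrt(3)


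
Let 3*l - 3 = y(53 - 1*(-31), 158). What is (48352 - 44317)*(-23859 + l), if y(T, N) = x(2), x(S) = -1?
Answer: -96268375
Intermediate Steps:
y(T, N) = -1
l = ⅔ (l = 1 + (⅓)*(-1) = 1 - ⅓ = ⅔ ≈ 0.66667)
(48352 - 44317)*(-23859 + l) = (48352 - 44317)*(-23859 + ⅔) = 4035*(-71575/3) = -96268375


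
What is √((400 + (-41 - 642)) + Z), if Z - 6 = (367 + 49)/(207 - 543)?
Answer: I*√122703/21 ≈ 16.68*I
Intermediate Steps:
Z = 100/21 (Z = 6 + (367 + 49)/(207 - 543) = 6 + 416/(-336) = 6 + 416*(-1/336) = 6 - 26/21 = 100/21 ≈ 4.7619)
√((400 + (-41 - 642)) + Z) = √((400 + (-41 - 642)) + 100/21) = √((400 - 683) + 100/21) = √(-283 + 100/21) = √(-5843/21) = I*√122703/21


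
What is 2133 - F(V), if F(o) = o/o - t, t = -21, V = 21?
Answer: 2111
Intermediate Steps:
F(o) = 22 (F(o) = o/o - 1*(-21) = 1 + 21 = 22)
2133 - F(V) = 2133 - 1*22 = 2133 - 22 = 2111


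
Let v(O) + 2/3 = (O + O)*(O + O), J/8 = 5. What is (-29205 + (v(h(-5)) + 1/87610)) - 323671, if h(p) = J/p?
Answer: -92679289817/262830 ≈ -3.5262e+5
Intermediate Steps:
J = 40 (J = 8*5 = 40)
h(p) = 40/p
v(O) = -2/3 + 4*O**2 (v(O) = -2/3 + (O + O)*(O + O) = -2/3 + (2*O)*(2*O) = -2/3 + 4*O**2)
(-29205 + (v(h(-5)) + 1/87610)) - 323671 = (-29205 + ((-2/3 + 4*(40/(-5))**2) + 1/87610)) - 323671 = (-29205 + ((-2/3 + 4*(40*(-1/5))**2) + 1/87610)) - 323671 = (-29205 + ((-2/3 + 4*(-8)**2) + 1/87610)) - 323671 = (-29205 + ((-2/3 + 4*64) + 1/87610)) - 323671 = (-29205 + ((-2/3 + 256) + 1/87610)) - 323671 = (-29205 + (766/3 + 1/87610)) - 323671 = (-29205 + 67109263/262830) - 323671 = -7608840887/262830 - 323671 = -92679289817/262830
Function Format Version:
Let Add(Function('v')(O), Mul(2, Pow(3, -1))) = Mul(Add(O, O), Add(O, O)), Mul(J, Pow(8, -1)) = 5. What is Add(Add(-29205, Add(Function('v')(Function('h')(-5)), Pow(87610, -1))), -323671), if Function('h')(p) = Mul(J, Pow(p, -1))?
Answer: Rational(-92679289817, 262830) ≈ -3.5262e+5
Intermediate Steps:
J = 40 (J = Mul(8, 5) = 40)
Function('h')(p) = Mul(40, Pow(p, -1))
Function('v')(O) = Add(Rational(-2, 3), Mul(4, Pow(O, 2))) (Function('v')(O) = Add(Rational(-2, 3), Mul(Add(O, O), Add(O, O))) = Add(Rational(-2, 3), Mul(Mul(2, O), Mul(2, O))) = Add(Rational(-2, 3), Mul(4, Pow(O, 2))))
Add(Add(-29205, Add(Function('v')(Function('h')(-5)), Pow(87610, -1))), -323671) = Add(Add(-29205, Add(Add(Rational(-2, 3), Mul(4, Pow(Mul(40, Pow(-5, -1)), 2))), Pow(87610, -1))), -323671) = Add(Add(-29205, Add(Add(Rational(-2, 3), Mul(4, Pow(Mul(40, Rational(-1, 5)), 2))), Rational(1, 87610))), -323671) = Add(Add(-29205, Add(Add(Rational(-2, 3), Mul(4, Pow(-8, 2))), Rational(1, 87610))), -323671) = Add(Add(-29205, Add(Add(Rational(-2, 3), Mul(4, 64)), Rational(1, 87610))), -323671) = Add(Add(-29205, Add(Add(Rational(-2, 3), 256), Rational(1, 87610))), -323671) = Add(Add(-29205, Add(Rational(766, 3), Rational(1, 87610))), -323671) = Add(Add(-29205, Rational(67109263, 262830)), -323671) = Add(Rational(-7608840887, 262830), -323671) = Rational(-92679289817, 262830)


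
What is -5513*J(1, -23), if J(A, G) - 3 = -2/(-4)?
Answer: -38591/2 ≈ -19296.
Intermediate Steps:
J(A, G) = 7/2 (J(A, G) = 3 - 2/(-4) = 3 - 2*(-¼) = 3 + ½ = 7/2)
-5513*J(1, -23) = -5513*7/2 = -38591/2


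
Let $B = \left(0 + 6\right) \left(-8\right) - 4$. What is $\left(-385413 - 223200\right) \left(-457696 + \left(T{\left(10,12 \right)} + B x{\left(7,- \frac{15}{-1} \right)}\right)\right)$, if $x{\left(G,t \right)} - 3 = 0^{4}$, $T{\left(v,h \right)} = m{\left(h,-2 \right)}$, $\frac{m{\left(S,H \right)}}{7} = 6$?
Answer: $278629117530$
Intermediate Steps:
$m{\left(S,H \right)} = 42$ ($m{\left(S,H \right)} = 7 \cdot 6 = 42$)
$T{\left(v,h \right)} = 42$
$B = -52$ ($B = 6 \left(-8\right) - 4 = -48 - 4 = -52$)
$x{\left(G,t \right)} = 3$ ($x{\left(G,t \right)} = 3 + 0^{4} = 3 + 0 = 3$)
$\left(-385413 - 223200\right) \left(-457696 + \left(T{\left(10,12 \right)} + B x{\left(7,- \frac{15}{-1} \right)}\right)\right) = \left(-385413 - 223200\right) \left(-457696 + \left(42 - 156\right)\right) = - 608613 \left(-457696 + \left(42 - 156\right)\right) = - 608613 \left(-457696 - 114\right) = \left(-608613\right) \left(-457810\right) = 278629117530$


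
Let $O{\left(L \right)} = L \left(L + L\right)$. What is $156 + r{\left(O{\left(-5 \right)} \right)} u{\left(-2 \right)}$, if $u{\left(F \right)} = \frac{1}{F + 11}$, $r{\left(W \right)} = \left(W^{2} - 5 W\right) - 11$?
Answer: $\frac{3643}{9} \approx 404.78$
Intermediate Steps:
$O{\left(L \right)} = 2 L^{2}$ ($O{\left(L \right)} = L 2 L = 2 L^{2}$)
$r{\left(W \right)} = -11 + W^{2} - 5 W$
$u{\left(F \right)} = \frac{1}{11 + F}$
$156 + r{\left(O{\left(-5 \right)} \right)} u{\left(-2 \right)} = 156 + \frac{-11 + \left(2 \left(-5\right)^{2}\right)^{2} - 5 \cdot 2 \left(-5\right)^{2}}{11 - 2} = 156 + \frac{-11 + \left(2 \cdot 25\right)^{2} - 5 \cdot 2 \cdot 25}{9} = 156 + \left(-11 + 50^{2} - 250\right) \frac{1}{9} = 156 + \left(-11 + 2500 - 250\right) \frac{1}{9} = 156 + 2239 \cdot \frac{1}{9} = 156 + \frac{2239}{9} = \frac{3643}{9}$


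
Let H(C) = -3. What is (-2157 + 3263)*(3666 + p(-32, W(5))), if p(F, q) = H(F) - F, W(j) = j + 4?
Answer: 4086670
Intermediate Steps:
W(j) = 4 + j
p(F, q) = -3 - F
(-2157 + 3263)*(3666 + p(-32, W(5))) = (-2157 + 3263)*(3666 + (-3 - 1*(-32))) = 1106*(3666 + (-3 + 32)) = 1106*(3666 + 29) = 1106*3695 = 4086670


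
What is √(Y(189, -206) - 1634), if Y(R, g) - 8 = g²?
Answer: √40810 ≈ 202.01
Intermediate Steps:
Y(R, g) = 8 + g²
√(Y(189, -206) - 1634) = √((8 + (-206)²) - 1634) = √((8 + 42436) - 1634) = √(42444 - 1634) = √40810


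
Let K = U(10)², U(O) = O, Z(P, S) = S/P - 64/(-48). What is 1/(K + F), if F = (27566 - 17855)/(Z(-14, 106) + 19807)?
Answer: 415816/41785531 ≈ 0.0099512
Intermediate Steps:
Z(P, S) = 4/3 + S/P (Z(P, S) = S/P - 64*(-1/48) = S/P + 4/3 = 4/3 + S/P)
F = 203931/415816 (F = (27566 - 17855)/((4/3 + 106/(-14)) + 19807) = 9711/((4/3 + 106*(-1/14)) + 19807) = 9711/((4/3 - 53/7) + 19807) = 9711/(-131/21 + 19807) = 9711/(415816/21) = 9711*(21/415816) = 203931/415816 ≈ 0.49044)
K = 100 (K = 10² = 100)
1/(K + F) = 1/(100 + 203931/415816) = 1/(41785531/415816) = 415816/41785531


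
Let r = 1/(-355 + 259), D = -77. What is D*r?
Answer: 77/96 ≈ 0.80208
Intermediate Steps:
r = -1/96 (r = 1/(-96) = -1/96 ≈ -0.010417)
D*r = -77*(-1/96) = 77/96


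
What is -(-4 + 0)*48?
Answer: 192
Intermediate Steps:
-(-4 + 0)*48 = -1*(-4)*48 = 4*48 = 192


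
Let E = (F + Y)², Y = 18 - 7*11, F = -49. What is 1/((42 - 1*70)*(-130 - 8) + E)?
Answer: 1/15528 ≈ 6.4400e-5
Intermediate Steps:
Y = -59 (Y = 18 - 1*77 = 18 - 77 = -59)
E = 11664 (E = (-49 - 59)² = (-108)² = 11664)
1/((42 - 1*70)*(-130 - 8) + E) = 1/((42 - 1*70)*(-130 - 8) + 11664) = 1/((42 - 70)*(-138) + 11664) = 1/(-28*(-138) + 11664) = 1/(3864 + 11664) = 1/15528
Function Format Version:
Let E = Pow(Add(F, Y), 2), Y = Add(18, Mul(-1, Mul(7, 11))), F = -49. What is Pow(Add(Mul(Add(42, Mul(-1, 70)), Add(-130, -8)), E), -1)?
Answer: Rational(1, 15528) ≈ 6.4400e-5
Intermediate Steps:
Y = -59 (Y = Add(18, Mul(-1, 77)) = Add(18, -77) = -59)
E = 11664 (E = Pow(Add(-49, -59), 2) = Pow(-108, 2) = 11664)
Pow(Add(Mul(Add(42, Mul(-1, 70)), Add(-130, -8)), E), -1) = Pow(Add(Mul(Add(42, Mul(-1, 70)), Add(-130, -8)), 11664), -1) = Pow(Add(Mul(Add(42, -70), -138), 11664), -1) = Pow(Add(Mul(-28, -138), 11664), -1) = Pow(Add(3864, 11664), -1) = Pow(15528, -1) = Rational(1, 15528)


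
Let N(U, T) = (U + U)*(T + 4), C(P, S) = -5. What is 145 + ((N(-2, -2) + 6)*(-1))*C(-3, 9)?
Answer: 135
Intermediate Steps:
N(U, T) = 2*U*(4 + T) (N(U, T) = (2*U)*(4 + T) = 2*U*(4 + T))
145 + ((N(-2, -2) + 6)*(-1))*C(-3, 9) = 145 + ((2*(-2)*(4 - 2) + 6)*(-1))*(-5) = 145 + ((2*(-2)*2 + 6)*(-1))*(-5) = 145 + ((-8 + 6)*(-1))*(-5) = 145 - 2*(-1)*(-5) = 145 + 2*(-5) = 145 - 10 = 135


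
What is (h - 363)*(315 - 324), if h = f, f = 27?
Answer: 3024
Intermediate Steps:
h = 27
(h - 363)*(315 - 324) = (27 - 363)*(315 - 324) = -336*(-9) = 3024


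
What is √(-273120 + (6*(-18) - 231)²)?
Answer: I*√158199 ≈ 397.74*I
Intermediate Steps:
√(-273120 + (6*(-18) - 231)²) = √(-273120 + (-108 - 231)²) = √(-273120 + (-339)²) = √(-273120 + 114921) = √(-158199) = I*√158199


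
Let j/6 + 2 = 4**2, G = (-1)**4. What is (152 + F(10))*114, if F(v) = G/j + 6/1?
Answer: 252187/14 ≈ 18013.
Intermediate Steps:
G = 1
j = 84 (j = -12 + 6*4**2 = -12 + 6*16 = -12 + 96 = 84)
F(v) = 505/84 (F(v) = 1/84 + 6/1 = 1*(1/84) + 6*1 = 1/84 + 6 = 505/84)
(152 + F(10))*114 = (152 + 505/84)*114 = (13273/84)*114 = 252187/14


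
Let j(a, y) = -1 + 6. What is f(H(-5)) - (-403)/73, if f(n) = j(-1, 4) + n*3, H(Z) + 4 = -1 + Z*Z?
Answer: 5148/73 ≈ 70.521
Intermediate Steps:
j(a, y) = 5
H(Z) = -5 + Z² (H(Z) = -4 + (-1 + Z*Z) = -4 + (-1 + Z²) = -5 + Z²)
f(n) = 5 + 3*n (f(n) = 5 + n*3 = 5 + 3*n)
f(H(-5)) - (-403)/73 = (5 + 3*(-5 + (-5)²)) - (-403)/73 = (5 + 3*(-5 + 25)) - (-403)/73 = (5 + 3*20) - 1*(-403/73) = (5 + 60) + 403/73 = 65 + 403/73 = 5148/73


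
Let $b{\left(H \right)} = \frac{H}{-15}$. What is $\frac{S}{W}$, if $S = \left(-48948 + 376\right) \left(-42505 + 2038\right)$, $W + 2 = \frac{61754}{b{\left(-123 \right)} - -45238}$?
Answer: $- \frac{111167827776411}{35923} \approx -3.0946 \cdot 10^{9}$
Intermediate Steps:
$b{\left(H \right)} = - \frac{H}{15}$ ($b{\left(H \right)} = H \left(- \frac{1}{15}\right) = - \frac{H}{15}$)
$W = - \frac{143692}{226231}$ ($W = -2 + \frac{61754}{\left(- \frac{1}{15}\right) \left(-123\right) - -45238} = -2 + \frac{61754}{\frac{41}{5} + 45238} = -2 + \frac{61754}{\frac{226231}{5}} = -2 + 61754 \cdot \frac{5}{226231} = -2 + \frac{308770}{226231} = - \frac{143692}{226231} \approx -0.63516$)
$S = 1965563124$ ($S = \left(-48572\right) \left(-40467\right) = 1965563124$)
$\frac{S}{W} = \frac{1965563124}{- \frac{143692}{226231}} = 1965563124 \left(- \frac{226231}{143692}\right) = - \frac{111167827776411}{35923}$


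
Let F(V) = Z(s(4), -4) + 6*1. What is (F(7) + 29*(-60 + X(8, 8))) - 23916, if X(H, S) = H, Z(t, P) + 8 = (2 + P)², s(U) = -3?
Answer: -25422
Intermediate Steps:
Z(t, P) = -8 + (2 + P)²
F(V) = 2 (F(V) = (-8 + (2 - 4)²) + 6*1 = (-8 + (-2)²) + 6 = (-8 + 4) + 6 = -4 + 6 = 2)
(F(7) + 29*(-60 + X(8, 8))) - 23916 = (2 + 29*(-60 + 8)) - 23916 = (2 + 29*(-52)) - 23916 = (2 - 1508) - 23916 = -1506 - 23916 = -25422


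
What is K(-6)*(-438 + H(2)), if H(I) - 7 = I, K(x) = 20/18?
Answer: -1430/3 ≈ -476.67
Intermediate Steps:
K(x) = 10/9 (K(x) = 20*(1/18) = 10/9)
H(I) = 7 + I
K(-6)*(-438 + H(2)) = 10*(-438 + (7 + 2))/9 = 10*(-438 + 9)/9 = (10/9)*(-429) = -1430/3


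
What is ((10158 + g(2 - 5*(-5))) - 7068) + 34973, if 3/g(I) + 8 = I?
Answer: 723200/19 ≈ 38063.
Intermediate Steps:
g(I) = 3/(-8 + I)
((10158 + g(2 - 5*(-5))) - 7068) + 34973 = ((10158 + 3/(-8 + (2 - 5*(-5)))) - 7068) + 34973 = ((10158 + 3/(-8 + (2 + 25))) - 7068) + 34973 = ((10158 + 3/(-8 + 27)) - 7068) + 34973 = ((10158 + 3/19) - 7068) + 34973 = (193005/19 - 7068) + 34973 = 58713/19 + 34973 = 723200/19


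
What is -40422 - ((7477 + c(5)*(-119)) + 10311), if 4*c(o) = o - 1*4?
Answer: -232721/4 ≈ -58180.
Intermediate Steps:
c(o) = -1 + o/4 (c(o) = (o - 1*4)/4 = (o - 4)/4 = (-4 + o)/4 = -1 + o/4)
-40422 - ((7477 + c(5)*(-119)) + 10311) = -40422 - ((7477 + (-1 + (1/4)*5)*(-119)) + 10311) = -40422 - ((7477 + (-1 + 5/4)*(-119)) + 10311) = -40422 - ((7477 + (1/4)*(-119)) + 10311) = -40422 - ((7477 - 119/4) + 10311) = -40422 - (29789/4 + 10311) = -40422 - 1*71033/4 = -40422 - 71033/4 = -232721/4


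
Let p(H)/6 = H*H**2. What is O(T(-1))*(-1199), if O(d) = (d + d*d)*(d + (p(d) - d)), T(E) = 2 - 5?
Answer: 1165428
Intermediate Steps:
p(H) = 6*H**3 (p(H) = 6*(H*H**2) = 6*H**3)
T(E) = -3
O(d) = 6*d**3*(d + d**2) (O(d) = (d + d*d)*(d + (6*d**3 - d)) = (d + d**2)*(d + (-d + 6*d**3)) = (d + d**2)*(6*d**3) = 6*d**3*(d + d**2))
O(T(-1))*(-1199) = (6*(-3)**4*(1 - 3))*(-1199) = (6*81*(-2))*(-1199) = -972*(-1199) = 1165428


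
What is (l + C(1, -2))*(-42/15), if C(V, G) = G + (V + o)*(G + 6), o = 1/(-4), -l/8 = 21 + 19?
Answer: 4466/5 ≈ 893.20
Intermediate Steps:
l = -320 (l = -8*(21 + 19) = -8*40 = -320)
o = -1/4 ≈ -0.25000
C(V, G) = G + (6 + G)*(-1/4 + V) (C(V, G) = G + (V - 1/4)*(G + 6) = G + (-1/4 + V)*(6 + G) = G + (6 + G)*(-1/4 + V))
(l + C(1, -2))*(-42/15) = (-320 + (-3/2 + 6*1 + (3/4)*(-2) - 2*1))*(-42/15) = (-320 + (-3/2 + 6 - 3/2 - 2))*(-42/15) = (-320 + 1)*(-1*14/5) = -319*(-14/5) = 4466/5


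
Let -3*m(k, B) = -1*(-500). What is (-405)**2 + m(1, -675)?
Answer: 491575/3 ≈ 1.6386e+5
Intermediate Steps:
m(k, B) = -500/3 (m(k, B) = -(-1)*(-500)/3 = -1/3*500 = -500/3)
(-405)**2 + m(1, -675) = (-405)**2 - 500/3 = 164025 - 500/3 = 491575/3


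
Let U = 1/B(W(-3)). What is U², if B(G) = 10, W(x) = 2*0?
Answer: 1/100 ≈ 0.010000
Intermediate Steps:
W(x) = 0
U = ⅒ (U = 1/10 = ⅒ ≈ 0.10000)
U² = (⅒)² = 1/100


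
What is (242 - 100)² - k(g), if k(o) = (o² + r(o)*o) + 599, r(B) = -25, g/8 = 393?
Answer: -9786571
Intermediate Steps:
g = 3144 (g = 8*393 = 3144)
k(o) = 599 + o² - 25*o (k(o) = (o² - 25*o) + 599 = 599 + o² - 25*o)
(242 - 100)² - k(g) = (242 - 100)² - (599 + 3144² - 25*3144) = 142² - (599 + 9884736 - 78600) = 20164 - 1*9806735 = 20164 - 9806735 = -9786571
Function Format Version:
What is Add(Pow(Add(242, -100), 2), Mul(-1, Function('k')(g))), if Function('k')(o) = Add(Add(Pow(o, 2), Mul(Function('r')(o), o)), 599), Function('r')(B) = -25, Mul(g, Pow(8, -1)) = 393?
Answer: -9786571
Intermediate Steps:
g = 3144 (g = Mul(8, 393) = 3144)
Function('k')(o) = Add(599, Pow(o, 2), Mul(-25, o)) (Function('k')(o) = Add(Add(Pow(o, 2), Mul(-25, o)), 599) = Add(599, Pow(o, 2), Mul(-25, o)))
Add(Pow(Add(242, -100), 2), Mul(-1, Function('k')(g))) = Add(Pow(Add(242, -100), 2), Mul(-1, Add(599, Pow(3144, 2), Mul(-25, 3144)))) = Add(Pow(142, 2), Mul(-1, Add(599, 9884736, -78600))) = Add(20164, Mul(-1, 9806735)) = Add(20164, -9806735) = -9786571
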